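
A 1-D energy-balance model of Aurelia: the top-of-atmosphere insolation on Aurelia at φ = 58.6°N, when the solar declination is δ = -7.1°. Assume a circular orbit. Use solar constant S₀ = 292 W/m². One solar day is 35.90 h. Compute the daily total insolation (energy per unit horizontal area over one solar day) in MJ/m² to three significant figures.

cos H₀ = −tan(+58.6°) tan(-7.100°) = 0.2041, H₀ = 1.3653 rad.
Bracket: H₀ sin φ sin δ + cos φ cos δ sin H₀ = 1.3653×0.85355×-0.12360 + 0.52101×0.99233×0.97896 = -0.144037 + 0.506136 = 0.362099.
Q̄ = (S₀/π) × [bracket] = (292/π) × 0.362099 = 33.656 W/m².
Daily total = Q̄ × 35.90 h × 3600 s/h = 33.656 × 35.90 × 3600 / 10⁶ = 4.350 MJ/m².

4.35 MJ/m²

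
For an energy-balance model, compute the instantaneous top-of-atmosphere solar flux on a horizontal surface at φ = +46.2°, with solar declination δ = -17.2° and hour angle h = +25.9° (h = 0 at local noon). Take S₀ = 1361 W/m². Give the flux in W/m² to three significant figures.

cos θ_z = sin φ sin δ + cos φ cos δ cos h = -0.213430 + 0.594778 = 0.381348.
Flux = S₀ · cos θ_z = 1361 × 0.381348 = 519.0 W/m².

519 W/m²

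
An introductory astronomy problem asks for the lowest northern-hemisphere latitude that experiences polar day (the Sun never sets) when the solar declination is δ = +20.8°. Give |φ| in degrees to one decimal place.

Polar day requires cos H₀ = −tan φ tan δ ≤ −1, i.e. tan φ tan δ ≥ 1.
The boundary is |tan φ| · |tan δ| = 1, so |φ| = 90° − |δ| = 90° − 20.8° = 69.2° in the northern hemisphere.

|φ| = 69.2°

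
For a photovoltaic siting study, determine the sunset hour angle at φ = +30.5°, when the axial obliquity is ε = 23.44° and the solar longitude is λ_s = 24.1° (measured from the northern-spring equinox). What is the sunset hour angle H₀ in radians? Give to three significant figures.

H₀ = 1.67 rad

Solar declination: sin δ = sin ε · sin λ_s = sin 23.44° × sin 24.1° = 0.16243, so δ = +9.348°.
cos H₀ = −tan φ · tan δ = −tan(+30.5°) × tan(+9.348°) = -0.0970, so H₀ = 1.6679 rad = 95.56°.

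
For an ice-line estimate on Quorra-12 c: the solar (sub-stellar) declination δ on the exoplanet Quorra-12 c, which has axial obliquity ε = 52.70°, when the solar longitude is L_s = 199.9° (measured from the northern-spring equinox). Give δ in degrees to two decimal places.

δ = -15.71°

sin δ = sin ε · sin L_s = sin 52.70° × sin 199.9° = -0.270763.
δ = arcsin(-0.270763) = -15.71°.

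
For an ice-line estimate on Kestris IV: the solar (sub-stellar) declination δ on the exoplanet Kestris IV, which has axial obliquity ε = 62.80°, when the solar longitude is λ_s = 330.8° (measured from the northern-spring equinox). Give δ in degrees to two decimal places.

sin δ = sin ε · sin λ_s = sin 62.80° × sin 330.8° = -0.433910.
δ = arcsin(-0.433910) = -25.72°.

δ = -25.72°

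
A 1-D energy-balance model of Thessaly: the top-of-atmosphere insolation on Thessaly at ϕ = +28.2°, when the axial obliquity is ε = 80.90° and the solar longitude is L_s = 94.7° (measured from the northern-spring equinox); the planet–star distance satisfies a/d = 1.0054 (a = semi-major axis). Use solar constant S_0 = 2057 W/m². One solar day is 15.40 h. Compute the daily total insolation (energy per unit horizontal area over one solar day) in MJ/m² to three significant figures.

53.6 MJ/m²

Solar declination: sin δ = sin ε · sin L_s = sin 80.90° × sin 94.7° = 0.98409, so δ = +79.767°.
cos h₀ = −tan(+28.2°) tan(+79.767°) = -2.9702 ≤ −1 ⇒ polar day, h₀ = π.
Bracket: h₀ sin ϕ sin δ + cos ϕ cos δ sin h₀ = 3.1416×0.47255×0.98409 + 0.88130×0.17765×0.00000 = 1.460944 + 0.000000 = 1.460944.
Inverse-square distance factor (a/d)² = 1.0054² = 1.010829.
Q̄ = (S_0/π) × 1.010829 × [bracket] = (2057/π) × 1.010829 × 1.460944 = 966.93 W/m².
Daily total = Q̄ × 15.40 h × 3600 s/h = 966.93 × 15.40 × 3600 / 10⁶ = 53.61 MJ/m².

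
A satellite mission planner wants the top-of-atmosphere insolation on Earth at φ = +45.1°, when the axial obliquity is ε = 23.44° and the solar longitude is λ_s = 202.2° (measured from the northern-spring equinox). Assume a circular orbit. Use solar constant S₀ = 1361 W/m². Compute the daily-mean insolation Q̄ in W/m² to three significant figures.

Solar declination: sin δ = sin ε · sin λ_s = sin 23.44° × sin 202.2° = -0.15030, so δ = -8.644°.
cos H₀ = −tan(+45.1°) tan(-8.644°) = 0.1526, H₀ = 1.4176 rad.
Bracket: H₀ sin φ sin δ + cos φ cos δ sin H₀ = 1.4176×0.70834×-0.15030 + 0.70587×0.98864×0.98829 = -0.150923 + 0.689679 = 0.538756.
Q̄ = (S₀/π) × [bracket] = (1361/π) × 0.538756 = 233.4 W/m².

Q̄ ≈ 233 W/m²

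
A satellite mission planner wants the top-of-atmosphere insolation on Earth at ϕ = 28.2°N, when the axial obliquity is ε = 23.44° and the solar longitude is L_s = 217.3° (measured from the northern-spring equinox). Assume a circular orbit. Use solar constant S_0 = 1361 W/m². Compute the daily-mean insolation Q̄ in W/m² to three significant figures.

Solar declination: sin δ = sin ε · sin L_s = sin 23.44° × sin 217.3° = -0.24106, so δ = -13.949°.
cos h₀ = −tan(+28.2°) tan(-13.949°) = 0.1332, h₀ = 1.4372 rad.
Bracket: h₀ sin ϕ sin δ + cos ϕ cos δ sin h₀ = 1.4372×0.47255×-0.24106 + 0.88130×0.97051×0.99109 = -0.163716 + 0.847690 = 0.683974.
Q̄ = (S_0/π) × [bracket] = (1361/π) × 0.683974 = 296.3 W/m².

Q̄ ≈ 296 W/m²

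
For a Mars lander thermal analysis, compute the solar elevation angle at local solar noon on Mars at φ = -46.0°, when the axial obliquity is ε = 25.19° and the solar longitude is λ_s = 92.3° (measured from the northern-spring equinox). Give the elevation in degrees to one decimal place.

18.8°

Solar declination: sin δ = sin ε · sin λ_s = sin 25.19° × sin 92.3° = 0.42528, so δ = +25.168°.
At local noon the hour angle is zero, so the zenith angle equals |φ − δ| = |-46.0° − (+25.168°)| = 71.168°.
Elevation = 90° − 71.168° = 18.8°.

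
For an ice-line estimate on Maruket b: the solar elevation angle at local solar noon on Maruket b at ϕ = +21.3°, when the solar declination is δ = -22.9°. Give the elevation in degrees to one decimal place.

45.8°

At local noon the hour angle is zero, so the zenith angle equals |ϕ − δ| = |+21.3° − (-22.900°)| = 44.200°.
Elevation = 90° − 44.200° = 45.8°.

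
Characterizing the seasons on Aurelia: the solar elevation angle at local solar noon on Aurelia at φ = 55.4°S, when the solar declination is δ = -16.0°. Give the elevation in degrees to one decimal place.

50.6°

At local noon the hour angle is zero, so the zenith angle equals |φ − δ| = |-55.4° − (-16.000°)| = 39.400°.
Elevation = 90° − 39.400° = 50.6°.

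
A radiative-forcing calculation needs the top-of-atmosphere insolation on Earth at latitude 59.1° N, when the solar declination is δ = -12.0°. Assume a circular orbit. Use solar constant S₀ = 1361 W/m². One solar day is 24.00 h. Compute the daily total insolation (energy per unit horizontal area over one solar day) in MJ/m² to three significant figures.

cos H₀ = −tan(+59.1°) tan(-12.000°) = 0.3552, H₀ = 1.2077 rad.
Bracket: H₀ sin φ sin δ + cos φ cos δ sin H₀ = 1.2077×0.85806×-0.20791 + 0.51354×0.97815×0.93481 = -0.215453 + 0.469573 = 0.254120.
Q̄ = (S₀/π) × [bracket] = (1361/π) × 0.254120 = 110.09 W/m².
Daily total = Q̄ × 24.00 h × 3600 s/h = 110.09 × 24.00 × 3600 / 10⁶ = 9.512 MJ/m².

9.51 MJ/m²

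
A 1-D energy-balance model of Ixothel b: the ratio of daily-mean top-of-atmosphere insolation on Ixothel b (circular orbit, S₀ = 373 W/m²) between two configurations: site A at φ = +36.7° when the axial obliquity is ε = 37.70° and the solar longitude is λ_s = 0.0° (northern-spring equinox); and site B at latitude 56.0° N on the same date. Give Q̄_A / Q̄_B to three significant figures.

— Configuration A (φ=+36.7°):
Solar declination: sin δ = sin ε · sin λ_s = sin 37.70° × sin 0.0° = 0.00000, so δ = +0.000°.
cos H₀ = −tan(+36.7°) tan(+0.000°) = -0.0000, H₀ = 1.5708 rad.
Bracket: H₀ sin φ sin δ + cos φ cos δ sin H₀ = 1.5708×0.59763×0.00000 + 0.80178×1.00000×1.00000 = 0.000000 + 0.801780 = 0.801780.
Q̄ = (S₀/π) × [bracket] = (373/π) × 0.801780 = 95.195 W/m².
— Configuration B (φ=+56.0°):
cos H₀ = −tan(+56.0°) tan(+0.000°) = -0.0000, H₀ = 1.5708 rad.
Bracket: H₀ sin φ sin δ + cos φ cos δ sin H₀ = 1.5708×0.82904×0.00000 + 0.55919×1.00000×1.00000 = 0.000000 + 0.559190 = 0.559190.
Q̄ = (S₀/π) × [bracket] = (373/π) × 0.559190 = 66.392 W/m².
Ratio Q̄_A / Q̄_B = 95.195 / 66.392 = 1.434.

Q̄_A / Q̄_B ≈ 1.43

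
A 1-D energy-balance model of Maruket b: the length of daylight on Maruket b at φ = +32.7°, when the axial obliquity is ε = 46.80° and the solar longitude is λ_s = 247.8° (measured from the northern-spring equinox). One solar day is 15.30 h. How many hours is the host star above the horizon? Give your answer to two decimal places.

4.59 h

Solar declination: sin δ = sin ε · sin λ_s = sin 46.80° × sin 247.8° = -0.67493, so δ = -42.449°.
cos H₀ = −tan φ · tan δ = −tan(+32.7°) × tan(-42.449°) = 0.5872, so H₀ = 0.9432 rad = 54.04°.
Daylight = 2H₀/(2π) × 15.30 h = (0.9432/π) × 15.30 = 4.59 h.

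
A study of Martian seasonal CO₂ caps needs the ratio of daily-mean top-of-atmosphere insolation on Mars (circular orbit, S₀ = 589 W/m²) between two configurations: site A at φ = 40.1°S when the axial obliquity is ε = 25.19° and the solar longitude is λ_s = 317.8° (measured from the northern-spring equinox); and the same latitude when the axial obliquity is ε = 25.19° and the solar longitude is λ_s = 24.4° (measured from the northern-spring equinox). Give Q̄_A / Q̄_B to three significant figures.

— Configuration A (φ=-40.1°):
Solar declination: sin δ = sin ε · sin λ_s = sin 25.19° × sin 317.8° = -0.28590, so δ = -16.613°.
cos H₀ = −tan(-40.1°) tan(-16.613°) = -0.2512, H₀ = 1.8248 rad.
Bracket: H₀ sin φ sin δ + cos φ cos δ sin H₀ = 1.8248×-0.64412×-0.28590 + 0.76492×0.95826×0.96793 = 0.336044 + 0.709485 = 1.045529.
Q̄ = (S₀/π) × [bracket] = (589/π) × 1.045529 = 196.02 W/m².
— Configuration B (φ=-40.1°):
Solar declination: sin δ = sin ε · sin λ_s = sin 25.19° × sin 24.4° = 0.17583, so δ = +10.127°.
cos H₀ = −tan(-40.1°) tan(+10.127°) = 0.1504, H₀ = 1.4198 rad.
Bracket: H₀ sin φ sin δ + cos φ cos δ sin H₀ = 1.4198×-0.64412×0.17583 + 0.76492×0.98442×0.98862 = -0.160800 + 0.744433 = 0.583633.
Q̄ = (S₀/π) × [bracket] = (589/π) × 0.583633 = 109.42 W/m².
Ratio Q̄_A / Q̄_B = 196.02 / 109.42 = 1.791.

Q̄_A / Q̄_B ≈ 1.79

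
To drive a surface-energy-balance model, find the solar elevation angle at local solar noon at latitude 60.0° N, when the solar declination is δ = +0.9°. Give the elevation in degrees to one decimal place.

30.9°

At local noon the hour angle is zero, so the zenith angle equals |ϕ − δ| = |+60.0° − (+0.900°)| = 59.100°.
Elevation = 90° − 59.100° = 30.9°.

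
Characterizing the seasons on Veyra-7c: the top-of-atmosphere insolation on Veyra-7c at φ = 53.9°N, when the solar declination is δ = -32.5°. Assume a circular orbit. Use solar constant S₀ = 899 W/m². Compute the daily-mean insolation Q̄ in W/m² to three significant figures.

cos H₀ = −tan(+53.9°) tan(-32.500°) = 0.8736, H₀ = 0.5082 rad.
Bracket: H₀ sin φ sin δ + cos φ cos δ sin H₀ = 0.5082×0.80799×-0.53730 + 0.58920×0.84339×0.48657 = -0.220626 + 0.241789 = 0.021163.
Q̄ = (S₀/π) × [bracket] = (899/π) × 0.021163 = 6.056 W/m².

Q̄ ≈ 6.06 W/m²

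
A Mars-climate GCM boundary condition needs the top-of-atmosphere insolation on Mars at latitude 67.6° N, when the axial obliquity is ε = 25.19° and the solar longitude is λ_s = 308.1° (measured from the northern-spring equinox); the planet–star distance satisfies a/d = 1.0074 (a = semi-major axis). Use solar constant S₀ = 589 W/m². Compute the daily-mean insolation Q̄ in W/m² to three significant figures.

Q̄ ≈ 3.31 W/m²

Solar declination: sin δ = sin ε · sin λ_s = sin 25.19° × sin 308.1° = -0.33494, so δ = -19.569°.
cos H₀ = −tan(+67.6°) tan(-19.569°) = 0.8624, H₀ = 0.5307 rad.
Bracket: H₀ sin φ sin δ + cos φ cos δ sin H₀ = 0.5307×0.92455×-0.33494 + 0.38107×0.94224×0.50618 = -0.164341 + 0.181749 = 0.017408.
Inverse-square distance factor (a/d)² = 1.0074² = 1.014855.
Q̄ = (S₀/π) × 1.014855 × [bracket] = (589/π) × 1.014855 × 0.017408 = 3.312 W/m².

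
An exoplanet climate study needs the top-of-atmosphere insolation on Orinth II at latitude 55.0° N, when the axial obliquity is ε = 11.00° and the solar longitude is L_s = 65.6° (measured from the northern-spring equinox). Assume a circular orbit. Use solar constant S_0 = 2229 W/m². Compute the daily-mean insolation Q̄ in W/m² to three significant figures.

Solar declination: sin δ = sin ε · sin L_s = sin 11.00° × sin 65.6° = 0.17377, so δ = +10.007°.
cos h₀ = −tan(+55.0°) tan(+10.007°) = -0.2520, h₀ = 1.8255 rad.
Bracket: h₀ sin ϕ sin δ + cos ϕ cos δ sin h₀ = 1.8255×0.81915×0.17377 + 0.57358×0.98479×0.96773 = 0.259848 + 0.546628 = 0.806476.
Q̄ = (S_0/π) × [bracket] = (2229/π) × 0.806476 = 572.2 W/m².

Q̄ ≈ 572 W/m²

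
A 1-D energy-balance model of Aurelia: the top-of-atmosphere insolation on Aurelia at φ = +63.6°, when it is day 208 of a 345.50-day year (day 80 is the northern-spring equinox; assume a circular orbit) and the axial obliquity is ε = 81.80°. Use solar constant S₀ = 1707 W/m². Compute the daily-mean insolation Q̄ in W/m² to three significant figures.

Solar longitude: λ_s = 360° × (208 − 80)/345.50 = 133.372°.
sin δ = sin 81.80° × sin 133.372° = 0.71948, so δ = +46.012°.
cos H₀ = −tan(+63.6°) tan(+46.012°) = -2.0869 ≤ −1 ⇒ polar day, H₀ = π.
Bracket: H₀ sin φ sin δ + cos φ cos δ sin H₀ = 3.1416×0.89571×0.71948 + 0.44464×0.69451×0.00000 = 2.024590 + 0.000000 = 2.024590.
Q̄ = (S₀/π) × [bracket] = (1707/π) × 2.024590 = 1100 W/m².

Q̄ ≈ 1.10e+03 W/m²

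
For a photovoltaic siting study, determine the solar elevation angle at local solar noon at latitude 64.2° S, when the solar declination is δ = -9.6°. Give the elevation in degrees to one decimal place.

At local noon the hour angle is zero, so the zenith angle equals |φ − δ| = |-64.2° − (-9.600°)| = 54.600°.
Elevation = 90° − 54.600° = 35.4°.

35.4°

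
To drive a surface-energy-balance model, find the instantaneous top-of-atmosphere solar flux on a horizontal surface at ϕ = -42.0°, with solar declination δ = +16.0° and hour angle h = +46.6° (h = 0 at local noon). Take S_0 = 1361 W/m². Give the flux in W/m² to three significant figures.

417 W/m²

cos θ_z = sin ϕ sin δ + cos ϕ cos δ cos h = -0.184437 + 0.490826 = 0.306389.
Flux = S_0 · cos θ_z = 1361 × 0.306389 = 417.0 W/m².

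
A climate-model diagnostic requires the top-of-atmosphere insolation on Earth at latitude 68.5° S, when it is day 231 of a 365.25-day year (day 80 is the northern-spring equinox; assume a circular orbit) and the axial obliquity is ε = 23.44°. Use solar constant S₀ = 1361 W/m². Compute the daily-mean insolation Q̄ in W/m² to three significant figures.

Solar longitude: λ_s = 360° × (231 − 80)/365.25 = 148.830°.
sin δ = sin 23.44° × sin 148.830° = 0.20589, so δ = +11.882°.
cos H₀ = −tan(-68.5°) tan(+11.882°) = 0.5341, H₀ = 1.0073 rad.
Bracket: H₀ sin φ sin δ + cos φ cos δ sin H₀ = 1.0073×-0.93042×0.20589 + 0.36650×0.97858×0.84541 = -0.192963 + 0.303206 = 0.110243.
Q̄ = (S₀/π) × [bracket] = (1361/π) × 0.110243 = 47.76 W/m².

Q̄ ≈ 47.8 W/m²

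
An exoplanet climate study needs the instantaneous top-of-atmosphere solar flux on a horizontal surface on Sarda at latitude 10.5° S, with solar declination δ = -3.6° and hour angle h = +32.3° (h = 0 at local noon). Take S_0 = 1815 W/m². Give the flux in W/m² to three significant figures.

1.53e+03 W/m²

cos θ_z = sin ϕ sin δ + cos ϕ cos δ cos h = 0.011443 + 0.829468 = 0.840911.
Flux = S_0 · cos θ_z = 1815 × 0.840911 = 1526 W/m².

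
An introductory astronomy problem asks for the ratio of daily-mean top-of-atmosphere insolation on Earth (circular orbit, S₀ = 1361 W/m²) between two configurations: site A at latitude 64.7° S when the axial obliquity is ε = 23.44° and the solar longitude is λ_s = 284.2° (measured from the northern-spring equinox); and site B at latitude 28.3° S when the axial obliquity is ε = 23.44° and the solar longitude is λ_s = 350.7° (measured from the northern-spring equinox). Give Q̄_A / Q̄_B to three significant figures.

Q̄_A / Q̄_B ≈ 1.20

— Configuration A (φ=-64.7°):
Solar declination: sin δ = sin ε · sin λ_s = sin 23.44° × sin 284.2° = -0.38563, so δ = -22.683°.
cos H₀ = −tan(-64.7°) tan(-22.683°) = -0.8842, H₀ = 2.6556 rad.
Bracket: H₀ sin φ sin δ + cos φ cos δ sin H₀ = 2.6556×-0.90408×-0.38563 + 0.42736×0.92265×0.46709 = 0.925849 + 0.184175 = 1.110024.
Q̄ = (S₀/π) × [bracket] = (1361/π) × 1.110024 = 480.88 W/m².
— Configuration B (φ=-28.3°):
Solar declination: sin δ = sin ε · sin λ_s = sin 23.44° × sin 350.7° = -0.06428, so δ = -3.686°.
cos H₀ = −tan(-28.3°) tan(-3.686°) = -0.0347, H₀ = 1.6055 rad.
Bracket: H₀ sin φ sin δ + cos φ cos δ sin H₀ = 1.6055×-0.47409×-0.06428 + 0.88048×0.99793×0.99940 = 0.048927 + 0.878130 = 0.927057.
Q̄ = (S₀/π) × [bracket] = (1361/π) × 0.927057 = 401.62 W/m².
Ratio Q̄_A / Q̄_B = 480.88 / 401.62 = 1.197.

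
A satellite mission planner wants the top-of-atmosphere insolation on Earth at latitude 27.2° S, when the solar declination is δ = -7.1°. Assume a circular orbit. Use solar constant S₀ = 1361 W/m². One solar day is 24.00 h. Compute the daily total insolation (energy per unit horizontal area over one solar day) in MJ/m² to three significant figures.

cos H₀ = −tan(-27.2°) tan(-7.100°) = -0.0640, H₀ = 1.6349 rad.
Bracket: H₀ sin φ sin δ + cos φ cos δ sin H₀ = 1.6349×-0.45710×-0.12360 + 0.88942×0.99233×0.99795 = 0.092368 + 0.880789 = 0.973157.
Q̄ = (S₀/π) × [bracket] = (1361/π) × 0.973157 = 421.59 W/m².
Daily total = Q̄ × 24.00 h × 3600 s/h = 421.59 × 24.00 × 3600 / 10⁶ = 36.43 MJ/m².

36.4 MJ/m²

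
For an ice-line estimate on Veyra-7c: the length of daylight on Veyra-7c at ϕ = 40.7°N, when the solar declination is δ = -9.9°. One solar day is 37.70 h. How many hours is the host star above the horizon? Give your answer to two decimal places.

17.04 h

cos h₀ = −tan ϕ · tan δ = −tan(+40.7°) × tan(-9.900°) = 0.1501, so h₀ = 1.4201 rad = 81.37°.
Daylight = 2h₀/(2π) × 37.70 h = (1.4201/π) × 37.70 = 17.04 h.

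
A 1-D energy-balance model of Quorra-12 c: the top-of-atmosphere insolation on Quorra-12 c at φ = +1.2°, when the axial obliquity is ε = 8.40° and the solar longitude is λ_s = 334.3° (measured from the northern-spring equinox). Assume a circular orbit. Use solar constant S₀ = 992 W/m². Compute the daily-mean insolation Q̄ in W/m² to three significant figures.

Q̄ ≈ 314 W/m²

Solar declination: sin δ = sin ε · sin λ_s = sin 8.40° × sin 334.3° = -0.06335, so δ = -3.632°.
cos H₀ = −tan(+1.2°) tan(-3.632°) = 0.0013, H₀ = 1.5695 rad.
Bracket: H₀ sin φ sin δ + cos φ cos δ sin H₀ = 1.5695×0.02094×-0.06335 + 0.99978×0.99799×1.00000 = -0.002082 + 0.997770 = 0.995688.
Q̄ = (S₀/π) × [bracket] = (992/π) × 0.995688 = 314.4 W/m².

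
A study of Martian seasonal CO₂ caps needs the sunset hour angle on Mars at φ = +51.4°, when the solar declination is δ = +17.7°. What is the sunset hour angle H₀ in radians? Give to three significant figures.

H₀ = 1.98 rad

cos H₀ = −tan φ · tan δ = −tan(+51.4°) × tan(+17.700°) = -0.3998, so H₀ = 1.9821 rad = 113.56°.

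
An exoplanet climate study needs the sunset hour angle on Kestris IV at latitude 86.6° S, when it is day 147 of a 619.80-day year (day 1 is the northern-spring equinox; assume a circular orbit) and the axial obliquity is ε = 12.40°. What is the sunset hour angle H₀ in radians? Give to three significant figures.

Solar longitude: λ_s = 360° × (147 − 1)/619.80 = 84.802°.
sin δ = sin 12.40° × sin 84.802° = 0.21385, so δ = +12.348°.
cos H₀ = −tan φ · tan δ = 3.6848 ≥ 1, so the host star never rises (polar night) and H₀ = 0.

H₀ = 0.00 rad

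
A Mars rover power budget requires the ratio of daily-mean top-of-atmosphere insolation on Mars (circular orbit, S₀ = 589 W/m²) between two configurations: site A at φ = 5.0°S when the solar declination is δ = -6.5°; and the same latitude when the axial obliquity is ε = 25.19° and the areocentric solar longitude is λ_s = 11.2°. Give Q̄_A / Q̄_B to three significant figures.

Q̄_A / Q̄_B ≈ 1.02

— Configuration A (φ=-5.0°):
cos H₀ = −tan(-5.0°) tan(-6.500°) = -0.0100, H₀ = 1.5808 rad.
Bracket: H₀ sin φ sin δ + cos φ cos δ sin H₀ = 1.5808×-0.08716×-0.11320 + 0.99619×0.99357×0.99995 = 0.015597 + 0.989735 = 1.005332.
Q̄ = (S₀/π) × [bracket] = (589/π) × 1.005332 = 188.48 W/m².
— Configuration B (φ=-5.0°):
sin δ = sin 25.19° × sin 11.2° = 0.08267, so δ = +4.742°.
cos H₀ = −tan(-5.0°) tan(+4.742°) = 0.0073, H₀ = 1.5635 rad.
Bracket: H₀ sin φ sin δ + cos φ cos δ sin H₀ = 1.5635×-0.08716×0.08267 + 0.99619×0.99658×0.99997 = -0.011266 + 0.992753 = 0.981487.
Q̄ = (S₀/π) × [bracket] = (589/π) × 0.981487 = 184.01 W/m².
Ratio Q̄_A / Q̄_B = 188.48 / 184.01 = 1.024.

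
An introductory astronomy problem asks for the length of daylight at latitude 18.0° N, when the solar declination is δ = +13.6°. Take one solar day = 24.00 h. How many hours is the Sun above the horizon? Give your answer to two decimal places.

cos H₀ = −tan φ · tan δ = −tan(+18.0°) × tan(+13.600°) = -0.0786, so H₀ = 1.6495 rad = 94.51°.
Daylight = 2H₀/(2π) × 24.00 h = (1.6495/π) × 24.00 = 12.60 h.

12.60 h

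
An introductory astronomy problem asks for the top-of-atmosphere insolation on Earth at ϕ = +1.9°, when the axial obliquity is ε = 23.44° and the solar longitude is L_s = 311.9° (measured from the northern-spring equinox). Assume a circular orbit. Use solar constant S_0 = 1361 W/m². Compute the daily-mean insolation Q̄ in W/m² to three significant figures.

Solar declination: sin δ = sin ε · sin L_s = sin 23.44° × sin 311.9° = -0.29608, so δ = -17.222°.
cos h₀ = −tan(+1.9°) tan(-17.222°) = 0.0103, h₀ = 1.5605 rad.
Bracket: h₀ sin ϕ sin δ + cos ϕ cos δ sin h₀ = 1.5605×0.03316×-0.29608 + 0.99945×0.95516×0.99995 = -0.015321 + 0.954587 = 0.939266.
Q̄ = (S_0/π) × [bracket] = (1361/π) × 0.939266 = 406.9 W/m².

Q̄ ≈ 407 W/m²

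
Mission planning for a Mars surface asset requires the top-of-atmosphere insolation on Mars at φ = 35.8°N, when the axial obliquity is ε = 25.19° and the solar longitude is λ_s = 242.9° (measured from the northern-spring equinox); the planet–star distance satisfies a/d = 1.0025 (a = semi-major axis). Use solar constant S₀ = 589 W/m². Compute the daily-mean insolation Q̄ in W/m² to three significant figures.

Q̄ ≈ 82.0 W/m²

Solar declination: sin δ = sin ε · sin λ_s = sin 25.19° × sin 242.9° = -0.37889, so δ = -22.265°.
cos H₀ = −tan(+35.8°) tan(-22.265°) = 0.2953, H₀ = 1.2710 rad.
Bracket: H₀ sin φ sin δ + cos φ cos δ sin H₀ = 1.2710×0.58496×-0.37889 + 0.81106×0.92544×0.95541 = -0.281699 + 0.717119 = 0.435420.
Inverse-square distance factor (a/d)² = 1.0025² = 1.005006.
Q̄ = (S₀/π) × 1.005006 × [bracket] = (589/π) × 1.005006 × 0.435420 = 82.04 W/m².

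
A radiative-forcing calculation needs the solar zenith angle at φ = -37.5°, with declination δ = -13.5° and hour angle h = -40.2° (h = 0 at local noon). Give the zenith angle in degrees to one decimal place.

cos θ_z = sin φ sin δ + cos φ cos δ cos h = 0.142113 + 0.589217 = 0.731330.
θ_z = arccos(0.731330) = 43.0°.

θ_z = 43.0°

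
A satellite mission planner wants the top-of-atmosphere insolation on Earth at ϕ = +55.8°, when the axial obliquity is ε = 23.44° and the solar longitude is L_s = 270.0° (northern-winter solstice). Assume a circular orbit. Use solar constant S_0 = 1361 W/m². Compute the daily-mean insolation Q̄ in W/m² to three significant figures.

Solar declination: sin δ = sin ε · sin L_s = sin 23.44° × sin 270.0° = -0.39779, so δ = -23.440°.
cos h₀ = −tan(+55.8°) tan(-23.440°) = 0.6380, h₀ = 0.8789 rad.
Bracket: h₀ sin ϕ sin δ + cos ϕ cos δ sin h₀ = 0.8789×0.82708×-0.39779 + 0.56208×0.91748×0.77006 = -0.289162 + 0.397118 = 0.107956.
Q̄ = (S_0/π) × [bracket] = (1361/π) × 0.107956 = 46.77 W/m².

Q̄ ≈ 46.8 W/m²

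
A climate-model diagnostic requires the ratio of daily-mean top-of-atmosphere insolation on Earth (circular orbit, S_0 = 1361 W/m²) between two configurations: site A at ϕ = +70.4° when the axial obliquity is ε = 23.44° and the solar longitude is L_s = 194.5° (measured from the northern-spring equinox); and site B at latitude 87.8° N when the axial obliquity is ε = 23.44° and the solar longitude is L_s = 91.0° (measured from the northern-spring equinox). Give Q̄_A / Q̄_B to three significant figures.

Q̄_A / Q̄_B ≈ 0.160

— Configuration A (ϕ=+70.4°):
Solar declination: sin δ = sin ε · sin L_s = sin 23.44° × sin 194.5° = -0.09960, so δ = -5.716°.
cos h₀ = −tan(+70.4°) tan(-5.716°) = 0.2811, h₀ = 1.2859 rad.
Bracket: h₀ sin ϕ sin δ + cos ϕ cos δ sin h₀ = 1.2859×0.94206×-0.09960 + 0.33545×0.99503×0.95968 = -0.120655 + 0.320325 = 0.199670.
Q̄ = (S_0/π) × [bracket] = (1361/π) × 0.199670 = 86.501 W/m².
— Configuration B (ϕ=+87.8°):
Solar declination: sin δ = sin ε · sin L_s = sin 23.44° × sin 91.0° = 0.39773, so δ = +23.436°.
cos h₀ = −tan(+87.8°) tan(+23.436°) = -11.2840 ≤ −1 ⇒ polar day, h₀ = π.
Bracket: h₀ sin ϕ sin δ + cos ϕ cos δ sin h₀ = 3.1416×0.99926×0.39773 + 0.03839×0.91750×0.00000 = 1.248584 + 0.000000 = 1.248584.
Q̄ = (S_0/π) × [bracket] = (1361/π) × 1.248584 = 540.91 W/m².
Ratio Q̄_A / Q̄_B = 86.501 / 540.91 = 0.1599.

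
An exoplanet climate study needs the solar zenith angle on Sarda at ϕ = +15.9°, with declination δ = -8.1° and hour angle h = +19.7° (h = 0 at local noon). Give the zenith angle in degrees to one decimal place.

cos θ_z = sin ϕ sin δ + cos ϕ cos δ cos h = -0.038601 + 0.896418 = 0.857817.
θ_z = arccos(0.857817) = 30.9°.

θ_z = 30.9°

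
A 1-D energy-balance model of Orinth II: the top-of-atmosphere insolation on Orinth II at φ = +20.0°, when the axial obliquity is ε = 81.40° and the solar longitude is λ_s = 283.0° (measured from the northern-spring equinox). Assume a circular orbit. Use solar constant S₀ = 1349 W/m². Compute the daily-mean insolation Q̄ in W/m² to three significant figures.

Solar declination: sin δ = sin ε · sin λ_s = sin 81.40° × sin 283.0° = -0.96341, so δ = -74.454°.
cos H₀ = −tan(+20.0°) tan(-74.454°) = 1.3083 ≥ 1 ⇒ polar night, H₀ = 0 and Q̄ = 0.

Q̄ ≈ 0.00 W/m²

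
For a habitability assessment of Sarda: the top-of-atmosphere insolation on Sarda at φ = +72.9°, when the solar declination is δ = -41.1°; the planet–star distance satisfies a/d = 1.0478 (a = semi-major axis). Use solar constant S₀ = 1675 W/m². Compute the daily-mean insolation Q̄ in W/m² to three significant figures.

cos H₀ = −tan(+72.9°) tan(-41.100°) = 2.8356 ≥ 1 ⇒ polar night, H₀ = 0 and Q̄ = 0.
Inverse-square distance factor (a/d)² = 1.0478² = 1.097885.

Q̄ ≈ 0.00 W/m²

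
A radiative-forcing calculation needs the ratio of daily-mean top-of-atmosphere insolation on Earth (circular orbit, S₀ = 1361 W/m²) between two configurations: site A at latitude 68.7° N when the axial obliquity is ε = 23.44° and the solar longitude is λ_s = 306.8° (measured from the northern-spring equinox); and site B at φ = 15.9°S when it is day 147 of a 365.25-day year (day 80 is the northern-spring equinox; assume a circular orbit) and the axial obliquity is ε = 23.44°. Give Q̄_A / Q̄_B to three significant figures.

— Configuration A (φ=+68.7°):
Solar declination: sin δ = sin ε · sin λ_s = sin 23.44° × sin 306.8° = -0.31852, so δ = -18.574°.
cos H₀ = −tan(+68.7°) tan(-18.574°) = 0.8619, H₀ = 0.5319 rad.
Bracket: H₀ sin φ sin δ + cos φ cos δ sin H₀ = 0.5319×0.93169×-0.31852 + 0.36325×0.94792×0.50715 = -0.157848 + 0.174628 = 0.016780.
Q̄ = (S₀/π) × [bracket] = (1361/π) × 0.016780 = 7.2694 W/m².
— Configuration B (φ=-15.9°):
Solar longitude: λ_s = 360° × (147 − 80)/365.25 = 66.037°.
sin δ = sin 23.44° × sin 66.037° = 0.36350, so δ = +21.315°.
cos H₀ = −tan(-15.9°) tan(+21.315°) = 0.1111, H₀ = 1.4594 rad.
Bracket: H₀ sin φ sin δ + cos φ cos δ sin H₀ = 1.4594×-0.27396×0.36350 + 0.96174×0.93159×0.99380 = -0.145334 + 0.890392 = 0.745058.
Q̄ = (S₀/π) × [bracket] = (1361/π) × 0.745058 = 322.77 W/m².
Ratio Q̄_A / Q̄_B = 7.2694 / 322.77 = 0.02252.

Q̄_A / Q̄_B ≈ 0.0225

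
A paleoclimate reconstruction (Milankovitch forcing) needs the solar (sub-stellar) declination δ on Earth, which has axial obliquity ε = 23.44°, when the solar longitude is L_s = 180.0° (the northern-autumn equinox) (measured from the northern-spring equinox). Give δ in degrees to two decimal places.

sin δ = sin ε · sin L_s = sin 23.44° × sin 180.0° = 0.000000.
δ = arcsin(0.000000) = +0.00°.

δ = +0.00°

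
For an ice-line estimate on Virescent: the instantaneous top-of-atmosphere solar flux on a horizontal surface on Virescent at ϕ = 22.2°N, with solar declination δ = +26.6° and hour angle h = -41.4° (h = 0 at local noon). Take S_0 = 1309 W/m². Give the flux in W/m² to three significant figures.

1.03e+03 W/m²

cos θ_z = sin ϕ sin δ + cos ϕ cos δ cos h = 0.169182 + 0.620995 = 0.790177.
Flux = S_0 · cos θ_z = 1309 × 0.790177 = 1034 W/m².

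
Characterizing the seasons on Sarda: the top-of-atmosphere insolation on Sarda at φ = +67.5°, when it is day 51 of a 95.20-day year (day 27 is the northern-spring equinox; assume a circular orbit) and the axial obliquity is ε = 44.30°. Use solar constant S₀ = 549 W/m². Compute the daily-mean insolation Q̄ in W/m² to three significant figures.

Q̄ ≈ 354 W/m²

Solar longitude: λ_s = 360° × (51 − 27)/95.20 = 90.756°.
sin δ = sin 44.30° × sin 90.756° = 0.69835, so δ = +44.295°.
cos H₀ = −tan(+67.5°) tan(+44.295°) = -2.3555 ≤ −1 ⇒ polar day, H₀ = π.
Bracket: H₀ sin φ sin δ + cos φ cos δ sin H₀ = 3.1416×0.92388×0.69835 + 0.38268×0.71575×0.00000 = 2.026934 + 0.000000 = 2.026934.
Q̄ = (S₀/π) × [bracket] = (549/π) × 2.026934 = 354.2 W/m².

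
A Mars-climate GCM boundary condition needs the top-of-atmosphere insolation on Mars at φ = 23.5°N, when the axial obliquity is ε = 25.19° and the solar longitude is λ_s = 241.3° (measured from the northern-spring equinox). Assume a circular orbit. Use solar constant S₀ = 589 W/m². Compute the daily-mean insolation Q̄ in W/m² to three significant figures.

Solar declination: sin δ = sin ε · sin λ_s = sin 25.19° × sin 241.3° = -0.37333, so δ = -21.921°.
cos H₀ = −tan(+23.5°) tan(-21.921°) = 0.1750, H₀ = 1.3949 rad.
Bracket: H₀ sin φ sin δ + cos φ cos δ sin H₀ = 1.3949×0.39875×-0.37333 + 0.91706×0.92770×0.98457 = -0.207652 + 0.837629 = 0.629977.
Q̄ = (S₀/π) × [bracket] = (589/π) × 0.629977 = 118.1 W/m².

Q̄ ≈ 118 W/m²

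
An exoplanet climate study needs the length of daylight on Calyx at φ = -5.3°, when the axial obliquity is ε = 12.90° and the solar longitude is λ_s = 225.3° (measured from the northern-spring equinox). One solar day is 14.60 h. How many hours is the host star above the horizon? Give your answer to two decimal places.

7.37 h

Solar declination: sin δ = sin ε · sin λ_s = sin 12.90° × sin 225.3° = -0.15869, so δ = -9.131°.
cos H₀ = −tan φ · tan δ = −tan(-5.3°) × tan(-9.131°) = -0.0149, so H₀ = 1.5857 rad = 90.85°.
Daylight = 2H₀/(2π) × 14.60 h = (1.5857/π) × 14.60 = 7.37 h.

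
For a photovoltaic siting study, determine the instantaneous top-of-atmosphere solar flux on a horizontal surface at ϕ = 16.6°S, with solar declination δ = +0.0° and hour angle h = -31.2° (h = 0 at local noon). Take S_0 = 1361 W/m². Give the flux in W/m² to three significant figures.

cos θ_z = sin ϕ sin δ + cos ϕ cos δ cos h = -0.000000 + 0.819715 = 0.819715.
Flux = S_0 · cos θ_z = 1361 × 0.819715 = 1116 W/m².

1.12e+03 W/m²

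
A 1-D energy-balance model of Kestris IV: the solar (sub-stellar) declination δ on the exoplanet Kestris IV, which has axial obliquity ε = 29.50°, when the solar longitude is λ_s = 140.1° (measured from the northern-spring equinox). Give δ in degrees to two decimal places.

δ = +18.41°

sin δ = sin ε · sin λ_s = sin 29.50° × sin 140.1° = 0.315865.
δ = arcsin(0.315865) = +18.41°.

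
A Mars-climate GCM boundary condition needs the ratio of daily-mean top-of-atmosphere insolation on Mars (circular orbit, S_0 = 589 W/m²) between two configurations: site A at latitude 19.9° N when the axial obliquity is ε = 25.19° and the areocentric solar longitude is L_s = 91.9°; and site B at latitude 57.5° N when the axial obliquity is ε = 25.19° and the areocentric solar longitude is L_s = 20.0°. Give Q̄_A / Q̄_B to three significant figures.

— Configuration A (ϕ=+19.9°):
sin δ = sin 25.19° × sin 91.9° = 0.42539, so δ = +25.175°.
cos h₀ = −tan(+19.9°) tan(+25.175°) = -0.1702, h₀ = 1.7418 rad.
Bracket: h₀ sin ϕ sin δ + cos ϕ cos δ sin h₀ = 1.7418×0.34038×0.42539 + 0.94029×0.90501×0.98542 = 0.252203 + 0.838565 = 1.090768.
Q̄ = (S_0/π) × [bracket] = (589/π) × 1.090768 = 204.50 W/m².
— Configuration B (ϕ=+57.5°):
sin δ = sin 25.19° × sin 20.0° = 0.14557, so δ = +8.370°.
cos h₀ = −tan(+57.5°) tan(+8.370°) = -0.2310, h₀ = 1.8039 rad.
Bracket: h₀ sin ϕ sin δ + cos ϕ cos δ sin h₀ = 1.8039×0.84339×0.14557 + 0.53730×0.98935×0.97296 = 0.221469 + 0.517204 = 0.738673.
Q̄ = (S_0/π) × [bracket] = (589/π) × 0.738673 = 138.49 W/m².
Ratio Q̄_A / Q̄_B = 204.50 / 138.49 = 1.477.

Q̄_A / Q̄_B ≈ 1.48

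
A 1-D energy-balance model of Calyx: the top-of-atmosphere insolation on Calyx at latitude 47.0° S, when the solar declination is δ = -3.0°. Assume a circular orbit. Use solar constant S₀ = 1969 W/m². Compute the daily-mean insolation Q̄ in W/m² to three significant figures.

Q̄ ≈ 465 W/m²

cos H₀ = −tan(-47.0°) tan(-3.000°) = -0.0562, H₀ = 1.6270 rad.
Bracket: H₀ sin φ sin δ + cos φ cos δ sin H₀ = 1.6270×-0.73135×-0.05234 + 0.68200×0.99863×0.99842 = 0.062280 + 0.679990 = 0.742270.
Q̄ = (S₀/π) × [bracket] = (1969/π) × 0.742270 = 465.2 W/m².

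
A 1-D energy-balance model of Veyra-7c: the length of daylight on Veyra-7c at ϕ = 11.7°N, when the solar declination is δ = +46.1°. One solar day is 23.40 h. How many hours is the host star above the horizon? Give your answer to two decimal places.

13.32 h

cos h₀ = −tan ϕ · tan δ = −tan(+11.7°) × tan(+46.100°) = -0.2152, so h₀ = 1.7877 rad = 102.43°.
Daylight = 2h₀/(2π) × 23.40 h = (1.7877/π) × 23.40 = 13.32 h.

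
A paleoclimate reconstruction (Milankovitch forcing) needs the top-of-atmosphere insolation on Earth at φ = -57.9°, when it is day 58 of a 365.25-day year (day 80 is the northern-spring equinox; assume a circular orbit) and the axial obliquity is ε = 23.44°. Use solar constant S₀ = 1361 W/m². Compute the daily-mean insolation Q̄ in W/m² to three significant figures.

Solar longitude: λ_s = 360° × (58 − 80)/365.25 = -21.684°, i.e. -21.684° + 360° = 338.316°.
sin δ = sin 23.44° × sin 338.316° = -0.14698, so δ = -8.452°.
cos H₀ = −tan(-57.9°) tan(-8.452°) = -0.2369, H₀ = 1.8099 rad.
Bracket: H₀ sin φ sin δ + cos φ cos δ sin H₀ = 1.8099×-0.84712×-0.14698 + 0.53140×0.98914×0.97154 = 0.225350 + 0.510670 = 0.736020.
Q̄ = (S₀/π) × [bracket] = (1361/π) × 0.736020 = 318.9 W/m².

Q̄ ≈ 319 W/m²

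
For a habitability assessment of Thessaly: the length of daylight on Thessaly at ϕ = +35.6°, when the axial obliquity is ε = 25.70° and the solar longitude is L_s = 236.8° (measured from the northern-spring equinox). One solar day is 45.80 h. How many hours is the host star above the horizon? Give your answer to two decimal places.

Solar declination: sin δ = sin ε · sin L_s = sin 25.70° × sin 236.8° = -0.36287, so δ = -21.277°.
cos h₀ = −tan ϕ · tan δ = −tan(+35.6°) × tan(-21.277°) = 0.2788, so h₀ = 1.2883 rad = 73.81°.
Daylight = 2h₀/(2π) × 45.80 h = (1.2883/π) × 45.80 = 18.78 h.

18.78 h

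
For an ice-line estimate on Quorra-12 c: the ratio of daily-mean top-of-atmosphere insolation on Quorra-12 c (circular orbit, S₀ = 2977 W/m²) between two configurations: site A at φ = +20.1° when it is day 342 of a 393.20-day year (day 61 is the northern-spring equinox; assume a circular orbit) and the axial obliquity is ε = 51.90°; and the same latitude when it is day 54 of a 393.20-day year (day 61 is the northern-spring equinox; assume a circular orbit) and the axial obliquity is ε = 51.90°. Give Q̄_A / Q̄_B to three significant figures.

— Configuration A (φ=+20.1°):
Solar longitude: λ_s = 360° × (342 − 61)/393.20 = 257.274°.
sin δ = sin 51.90° × sin 257.274° = -0.76760, so δ = -50.139°.
cos H₀ = −tan(+20.1°) tan(-50.139°) = 0.4383, H₀ = 1.1171 rad.
Bracket: H₀ sin φ sin δ + cos φ cos δ sin H₀ = 1.1171×0.34366×-0.76760 + 0.93909×0.64093×0.89884 = -0.294684 + 0.541004 = 0.246320.
Q̄ = (S₀/π) × [bracket] = (2977/π) × 0.246320 = 233.41 W/m².
— Configuration B (φ=+20.1°):
Solar longitude: λ_s = 360° × (54 − 61)/393.20 = -6.409°, i.e. -6.409° + 360° = 353.591°.
sin δ = sin 51.90° × sin 353.591° = -0.08784, so δ = -5.039°.
cos H₀ = −tan(+20.1°) tan(-5.039°) = 0.0323, H₀ = 1.5385 rad.
Bracket: H₀ sin φ sin δ + cos φ cos δ sin H₀ = 1.5385×0.34366×-0.08784 + 0.93909×0.99613×0.99948 = -0.046443 + 0.934969 = 0.888526.
Q̄ = (S₀/π) × [bracket] = (2977/π) × 0.888526 = 841.97 W/m².
Ratio Q̄_A / Q̄_B = 233.41 / 841.97 = 0.2772.

Q̄_A / Q̄_B ≈ 0.277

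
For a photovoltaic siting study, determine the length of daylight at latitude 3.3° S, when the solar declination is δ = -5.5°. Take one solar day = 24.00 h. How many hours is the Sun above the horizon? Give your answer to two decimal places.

12.04 h

cos h₀ = −tan ϕ · tan δ = −tan(-3.3°) × tan(-5.500°) = -0.0056, so h₀ = 1.5763 rad = 90.32°.
Daylight = 2h₀/(2π) × 24.00 h = (1.5763/π) × 24.00 = 12.04 h.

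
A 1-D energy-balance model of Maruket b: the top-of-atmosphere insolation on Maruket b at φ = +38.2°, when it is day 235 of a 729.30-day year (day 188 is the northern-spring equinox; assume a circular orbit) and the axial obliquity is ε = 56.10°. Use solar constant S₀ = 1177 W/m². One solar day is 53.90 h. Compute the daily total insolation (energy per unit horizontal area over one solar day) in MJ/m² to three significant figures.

79.1 MJ/m²

Solar longitude: λ_s = 360° × (235 − 188)/729.30 = 23.200°.
sin δ = sin 56.10° × sin 23.200° = 0.32698, so δ = +19.086°.
cos H₀ = −tan(+38.2°) tan(+19.086°) = -0.2723, H₀ = 1.8466 rad.
Bracket: H₀ sin φ sin δ + cos φ cos δ sin H₀ = 1.8466×0.61841×0.32698 + 0.78586×0.94503×0.96222 = 0.373397 + 0.714604 = 1.088001.
Q̄ = (S₀/π) × [bracket] = (1177/π) × 1.088001 = 407.62 W/m².
Daily total = Q̄ × 53.90 h × 3600 s/h = 407.62 × 53.90 × 3600 / 10⁶ = 79.09 MJ/m².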